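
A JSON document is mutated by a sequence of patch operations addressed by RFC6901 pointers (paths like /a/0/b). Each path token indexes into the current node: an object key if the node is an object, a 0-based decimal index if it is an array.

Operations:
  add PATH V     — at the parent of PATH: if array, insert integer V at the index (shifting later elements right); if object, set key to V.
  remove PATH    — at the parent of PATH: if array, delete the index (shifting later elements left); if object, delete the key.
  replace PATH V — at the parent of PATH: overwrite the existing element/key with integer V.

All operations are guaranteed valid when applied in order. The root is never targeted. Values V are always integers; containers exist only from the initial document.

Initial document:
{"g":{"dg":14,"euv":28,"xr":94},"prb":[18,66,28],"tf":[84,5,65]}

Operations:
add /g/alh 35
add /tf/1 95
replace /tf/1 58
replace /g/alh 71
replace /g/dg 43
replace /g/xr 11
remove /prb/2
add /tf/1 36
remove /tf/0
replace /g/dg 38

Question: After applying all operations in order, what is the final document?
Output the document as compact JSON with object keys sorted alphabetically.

Answer: {"g":{"alh":71,"dg":38,"euv":28,"xr":11},"prb":[18,66],"tf":[36,58,5,65]}

Derivation:
After op 1 (add /g/alh 35): {"g":{"alh":35,"dg":14,"euv":28,"xr":94},"prb":[18,66,28],"tf":[84,5,65]}
After op 2 (add /tf/1 95): {"g":{"alh":35,"dg":14,"euv":28,"xr":94},"prb":[18,66,28],"tf":[84,95,5,65]}
After op 3 (replace /tf/1 58): {"g":{"alh":35,"dg":14,"euv":28,"xr":94},"prb":[18,66,28],"tf":[84,58,5,65]}
After op 4 (replace /g/alh 71): {"g":{"alh":71,"dg":14,"euv":28,"xr":94},"prb":[18,66,28],"tf":[84,58,5,65]}
After op 5 (replace /g/dg 43): {"g":{"alh":71,"dg":43,"euv":28,"xr":94},"prb":[18,66,28],"tf":[84,58,5,65]}
After op 6 (replace /g/xr 11): {"g":{"alh":71,"dg":43,"euv":28,"xr":11},"prb":[18,66,28],"tf":[84,58,5,65]}
After op 7 (remove /prb/2): {"g":{"alh":71,"dg":43,"euv":28,"xr":11},"prb":[18,66],"tf":[84,58,5,65]}
After op 8 (add /tf/1 36): {"g":{"alh":71,"dg":43,"euv":28,"xr":11},"prb":[18,66],"tf":[84,36,58,5,65]}
After op 9 (remove /tf/0): {"g":{"alh":71,"dg":43,"euv":28,"xr":11},"prb":[18,66],"tf":[36,58,5,65]}
After op 10 (replace /g/dg 38): {"g":{"alh":71,"dg":38,"euv":28,"xr":11},"prb":[18,66],"tf":[36,58,5,65]}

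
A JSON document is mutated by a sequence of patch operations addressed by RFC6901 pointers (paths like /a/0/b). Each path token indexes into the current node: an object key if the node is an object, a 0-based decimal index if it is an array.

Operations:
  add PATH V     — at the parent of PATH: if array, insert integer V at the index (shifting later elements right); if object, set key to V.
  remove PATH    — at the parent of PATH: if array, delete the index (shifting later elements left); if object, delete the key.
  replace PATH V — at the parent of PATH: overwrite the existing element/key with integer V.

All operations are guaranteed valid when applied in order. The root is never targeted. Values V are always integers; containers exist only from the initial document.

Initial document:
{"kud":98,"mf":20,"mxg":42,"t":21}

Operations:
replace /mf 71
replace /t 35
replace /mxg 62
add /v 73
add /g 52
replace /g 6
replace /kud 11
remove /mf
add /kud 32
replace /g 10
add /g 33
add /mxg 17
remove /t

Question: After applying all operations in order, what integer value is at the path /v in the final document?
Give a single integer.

After op 1 (replace /mf 71): {"kud":98,"mf":71,"mxg":42,"t":21}
After op 2 (replace /t 35): {"kud":98,"mf":71,"mxg":42,"t":35}
After op 3 (replace /mxg 62): {"kud":98,"mf":71,"mxg":62,"t":35}
After op 4 (add /v 73): {"kud":98,"mf":71,"mxg":62,"t":35,"v":73}
After op 5 (add /g 52): {"g":52,"kud":98,"mf":71,"mxg":62,"t":35,"v":73}
After op 6 (replace /g 6): {"g":6,"kud":98,"mf":71,"mxg":62,"t":35,"v":73}
After op 7 (replace /kud 11): {"g":6,"kud":11,"mf":71,"mxg":62,"t":35,"v":73}
After op 8 (remove /mf): {"g":6,"kud":11,"mxg":62,"t":35,"v":73}
After op 9 (add /kud 32): {"g":6,"kud":32,"mxg":62,"t":35,"v":73}
After op 10 (replace /g 10): {"g":10,"kud":32,"mxg":62,"t":35,"v":73}
After op 11 (add /g 33): {"g":33,"kud":32,"mxg":62,"t":35,"v":73}
After op 12 (add /mxg 17): {"g":33,"kud":32,"mxg":17,"t":35,"v":73}
After op 13 (remove /t): {"g":33,"kud":32,"mxg":17,"v":73}
Value at /v: 73

Answer: 73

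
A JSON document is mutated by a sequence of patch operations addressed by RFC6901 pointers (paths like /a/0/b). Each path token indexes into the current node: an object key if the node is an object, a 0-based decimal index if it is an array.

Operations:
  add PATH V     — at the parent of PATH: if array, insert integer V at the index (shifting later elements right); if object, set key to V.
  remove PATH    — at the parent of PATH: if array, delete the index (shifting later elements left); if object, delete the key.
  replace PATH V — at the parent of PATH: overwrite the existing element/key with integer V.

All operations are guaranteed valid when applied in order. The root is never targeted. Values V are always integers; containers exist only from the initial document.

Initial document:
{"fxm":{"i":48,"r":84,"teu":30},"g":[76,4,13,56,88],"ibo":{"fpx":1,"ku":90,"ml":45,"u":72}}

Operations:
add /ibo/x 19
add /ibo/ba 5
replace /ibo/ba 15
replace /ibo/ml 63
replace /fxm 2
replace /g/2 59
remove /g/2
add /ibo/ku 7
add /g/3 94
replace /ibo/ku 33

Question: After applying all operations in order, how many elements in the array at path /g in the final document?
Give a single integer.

After op 1 (add /ibo/x 19): {"fxm":{"i":48,"r":84,"teu":30},"g":[76,4,13,56,88],"ibo":{"fpx":1,"ku":90,"ml":45,"u":72,"x":19}}
After op 2 (add /ibo/ba 5): {"fxm":{"i":48,"r":84,"teu":30},"g":[76,4,13,56,88],"ibo":{"ba":5,"fpx":1,"ku":90,"ml":45,"u":72,"x":19}}
After op 3 (replace /ibo/ba 15): {"fxm":{"i":48,"r":84,"teu":30},"g":[76,4,13,56,88],"ibo":{"ba":15,"fpx":1,"ku":90,"ml":45,"u":72,"x":19}}
After op 4 (replace /ibo/ml 63): {"fxm":{"i":48,"r":84,"teu":30},"g":[76,4,13,56,88],"ibo":{"ba":15,"fpx":1,"ku":90,"ml":63,"u":72,"x":19}}
After op 5 (replace /fxm 2): {"fxm":2,"g":[76,4,13,56,88],"ibo":{"ba":15,"fpx":1,"ku":90,"ml":63,"u":72,"x":19}}
After op 6 (replace /g/2 59): {"fxm":2,"g":[76,4,59,56,88],"ibo":{"ba":15,"fpx":1,"ku":90,"ml":63,"u":72,"x":19}}
After op 7 (remove /g/2): {"fxm":2,"g":[76,4,56,88],"ibo":{"ba":15,"fpx":1,"ku":90,"ml":63,"u":72,"x":19}}
After op 8 (add /ibo/ku 7): {"fxm":2,"g":[76,4,56,88],"ibo":{"ba":15,"fpx":1,"ku":7,"ml":63,"u":72,"x":19}}
After op 9 (add /g/3 94): {"fxm":2,"g":[76,4,56,94,88],"ibo":{"ba":15,"fpx":1,"ku":7,"ml":63,"u":72,"x":19}}
After op 10 (replace /ibo/ku 33): {"fxm":2,"g":[76,4,56,94,88],"ibo":{"ba":15,"fpx":1,"ku":33,"ml":63,"u":72,"x":19}}
Size at path /g: 5

Answer: 5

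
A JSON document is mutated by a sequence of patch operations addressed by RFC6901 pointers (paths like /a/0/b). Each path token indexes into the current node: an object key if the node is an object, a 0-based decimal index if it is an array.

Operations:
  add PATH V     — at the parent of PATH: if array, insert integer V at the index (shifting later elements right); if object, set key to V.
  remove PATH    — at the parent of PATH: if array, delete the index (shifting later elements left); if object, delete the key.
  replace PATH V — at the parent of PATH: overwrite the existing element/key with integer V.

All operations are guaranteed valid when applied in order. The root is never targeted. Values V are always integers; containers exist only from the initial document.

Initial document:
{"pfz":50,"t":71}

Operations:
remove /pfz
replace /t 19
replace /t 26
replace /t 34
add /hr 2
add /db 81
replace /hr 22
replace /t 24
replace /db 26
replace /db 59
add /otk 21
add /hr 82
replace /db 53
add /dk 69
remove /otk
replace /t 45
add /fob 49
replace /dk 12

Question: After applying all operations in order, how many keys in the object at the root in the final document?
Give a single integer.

Answer: 5

Derivation:
After op 1 (remove /pfz): {"t":71}
After op 2 (replace /t 19): {"t":19}
After op 3 (replace /t 26): {"t":26}
After op 4 (replace /t 34): {"t":34}
After op 5 (add /hr 2): {"hr":2,"t":34}
After op 6 (add /db 81): {"db":81,"hr":2,"t":34}
After op 7 (replace /hr 22): {"db":81,"hr":22,"t":34}
After op 8 (replace /t 24): {"db":81,"hr":22,"t":24}
After op 9 (replace /db 26): {"db":26,"hr":22,"t":24}
After op 10 (replace /db 59): {"db":59,"hr":22,"t":24}
After op 11 (add /otk 21): {"db":59,"hr":22,"otk":21,"t":24}
After op 12 (add /hr 82): {"db":59,"hr":82,"otk":21,"t":24}
After op 13 (replace /db 53): {"db":53,"hr":82,"otk":21,"t":24}
After op 14 (add /dk 69): {"db":53,"dk":69,"hr":82,"otk":21,"t":24}
After op 15 (remove /otk): {"db":53,"dk":69,"hr":82,"t":24}
After op 16 (replace /t 45): {"db":53,"dk":69,"hr":82,"t":45}
After op 17 (add /fob 49): {"db":53,"dk":69,"fob":49,"hr":82,"t":45}
After op 18 (replace /dk 12): {"db":53,"dk":12,"fob":49,"hr":82,"t":45}
Size at the root: 5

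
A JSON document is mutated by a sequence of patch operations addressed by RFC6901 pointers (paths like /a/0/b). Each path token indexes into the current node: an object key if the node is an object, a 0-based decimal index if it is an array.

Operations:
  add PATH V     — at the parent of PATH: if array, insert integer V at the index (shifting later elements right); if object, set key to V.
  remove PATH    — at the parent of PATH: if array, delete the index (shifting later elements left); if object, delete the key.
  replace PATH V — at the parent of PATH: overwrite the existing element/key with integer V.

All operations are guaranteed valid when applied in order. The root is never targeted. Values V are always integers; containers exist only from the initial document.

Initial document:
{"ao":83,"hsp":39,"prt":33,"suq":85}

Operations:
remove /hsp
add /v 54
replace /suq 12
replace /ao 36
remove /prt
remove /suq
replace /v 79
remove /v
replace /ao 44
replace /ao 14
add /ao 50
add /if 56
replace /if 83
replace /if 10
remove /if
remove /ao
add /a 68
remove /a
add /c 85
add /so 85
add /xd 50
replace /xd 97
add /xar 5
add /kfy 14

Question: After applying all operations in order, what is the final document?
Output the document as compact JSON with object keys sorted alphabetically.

After op 1 (remove /hsp): {"ao":83,"prt":33,"suq":85}
After op 2 (add /v 54): {"ao":83,"prt":33,"suq":85,"v":54}
After op 3 (replace /suq 12): {"ao":83,"prt":33,"suq":12,"v":54}
After op 4 (replace /ao 36): {"ao":36,"prt":33,"suq":12,"v":54}
After op 5 (remove /prt): {"ao":36,"suq":12,"v":54}
After op 6 (remove /suq): {"ao":36,"v":54}
After op 7 (replace /v 79): {"ao":36,"v":79}
After op 8 (remove /v): {"ao":36}
After op 9 (replace /ao 44): {"ao":44}
After op 10 (replace /ao 14): {"ao":14}
After op 11 (add /ao 50): {"ao":50}
After op 12 (add /if 56): {"ao":50,"if":56}
After op 13 (replace /if 83): {"ao":50,"if":83}
After op 14 (replace /if 10): {"ao":50,"if":10}
After op 15 (remove /if): {"ao":50}
After op 16 (remove /ao): {}
After op 17 (add /a 68): {"a":68}
After op 18 (remove /a): {}
After op 19 (add /c 85): {"c":85}
After op 20 (add /so 85): {"c":85,"so":85}
After op 21 (add /xd 50): {"c":85,"so":85,"xd":50}
After op 22 (replace /xd 97): {"c":85,"so":85,"xd":97}
After op 23 (add /xar 5): {"c":85,"so":85,"xar":5,"xd":97}
After op 24 (add /kfy 14): {"c":85,"kfy":14,"so":85,"xar":5,"xd":97}

Answer: {"c":85,"kfy":14,"so":85,"xar":5,"xd":97}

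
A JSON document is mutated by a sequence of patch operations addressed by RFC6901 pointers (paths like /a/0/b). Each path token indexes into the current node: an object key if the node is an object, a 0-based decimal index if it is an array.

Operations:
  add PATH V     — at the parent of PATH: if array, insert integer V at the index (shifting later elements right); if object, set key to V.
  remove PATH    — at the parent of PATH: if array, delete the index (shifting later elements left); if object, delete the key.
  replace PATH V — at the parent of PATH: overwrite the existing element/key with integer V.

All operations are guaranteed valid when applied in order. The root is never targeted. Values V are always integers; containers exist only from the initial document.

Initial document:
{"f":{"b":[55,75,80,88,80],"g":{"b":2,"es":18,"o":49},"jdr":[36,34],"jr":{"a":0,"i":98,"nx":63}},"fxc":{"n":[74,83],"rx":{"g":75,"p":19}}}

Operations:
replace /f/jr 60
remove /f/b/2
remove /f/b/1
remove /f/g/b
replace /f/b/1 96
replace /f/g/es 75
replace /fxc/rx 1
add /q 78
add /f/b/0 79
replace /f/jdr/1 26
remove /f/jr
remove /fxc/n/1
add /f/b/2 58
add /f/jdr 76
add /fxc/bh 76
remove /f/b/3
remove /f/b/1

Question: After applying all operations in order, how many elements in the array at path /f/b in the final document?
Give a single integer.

After op 1 (replace /f/jr 60): {"f":{"b":[55,75,80,88,80],"g":{"b":2,"es":18,"o":49},"jdr":[36,34],"jr":60},"fxc":{"n":[74,83],"rx":{"g":75,"p":19}}}
After op 2 (remove /f/b/2): {"f":{"b":[55,75,88,80],"g":{"b":2,"es":18,"o":49},"jdr":[36,34],"jr":60},"fxc":{"n":[74,83],"rx":{"g":75,"p":19}}}
After op 3 (remove /f/b/1): {"f":{"b":[55,88,80],"g":{"b":2,"es":18,"o":49},"jdr":[36,34],"jr":60},"fxc":{"n":[74,83],"rx":{"g":75,"p":19}}}
After op 4 (remove /f/g/b): {"f":{"b":[55,88,80],"g":{"es":18,"o":49},"jdr":[36,34],"jr":60},"fxc":{"n":[74,83],"rx":{"g":75,"p":19}}}
After op 5 (replace /f/b/1 96): {"f":{"b":[55,96,80],"g":{"es":18,"o":49},"jdr":[36,34],"jr":60},"fxc":{"n":[74,83],"rx":{"g":75,"p":19}}}
After op 6 (replace /f/g/es 75): {"f":{"b":[55,96,80],"g":{"es":75,"o":49},"jdr":[36,34],"jr":60},"fxc":{"n":[74,83],"rx":{"g":75,"p":19}}}
After op 7 (replace /fxc/rx 1): {"f":{"b":[55,96,80],"g":{"es":75,"o":49},"jdr":[36,34],"jr":60},"fxc":{"n":[74,83],"rx":1}}
After op 8 (add /q 78): {"f":{"b":[55,96,80],"g":{"es":75,"o":49},"jdr":[36,34],"jr":60},"fxc":{"n":[74,83],"rx":1},"q":78}
After op 9 (add /f/b/0 79): {"f":{"b":[79,55,96,80],"g":{"es":75,"o":49},"jdr":[36,34],"jr":60},"fxc":{"n":[74,83],"rx":1},"q":78}
After op 10 (replace /f/jdr/1 26): {"f":{"b":[79,55,96,80],"g":{"es":75,"o":49},"jdr":[36,26],"jr":60},"fxc":{"n":[74,83],"rx":1},"q":78}
After op 11 (remove /f/jr): {"f":{"b":[79,55,96,80],"g":{"es":75,"o":49},"jdr":[36,26]},"fxc":{"n":[74,83],"rx":1},"q":78}
After op 12 (remove /fxc/n/1): {"f":{"b":[79,55,96,80],"g":{"es":75,"o":49},"jdr":[36,26]},"fxc":{"n":[74],"rx":1},"q":78}
After op 13 (add /f/b/2 58): {"f":{"b":[79,55,58,96,80],"g":{"es":75,"o":49},"jdr":[36,26]},"fxc":{"n":[74],"rx":1},"q":78}
After op 14 (add /f/jdr 76): {"f":{"b":[79,55,58,96,80],"g":{"es":75,"o":49},"jdr":76},"fxc":{"n":[74],"rx":1},"q":78}
After op 15 (add /fxc/bh 76): {"f":{"b":[79,55,58,96,80],"g":{"es":75,"o":49},"jdr":76},"fxc":{"bh":76,"n":[74],"rx":1},"q":78}
After op 16 (remove /f/b/3): {"f":{"b":[79,55,58,80],"g":{"es":75,"o":49},"jdr":76},"fxc":{"bh":76,"n":[74],"rx":1},"q":78}
After op 17 (remove /f/b/1): {"f":{"b":[79,58,80],"g":{"es":75,"o":49},"jdr":76},"fxc":{"bh":76,"n":[74],"rx":1},"q":78}
Size at path /f/b: 3

Answer: 3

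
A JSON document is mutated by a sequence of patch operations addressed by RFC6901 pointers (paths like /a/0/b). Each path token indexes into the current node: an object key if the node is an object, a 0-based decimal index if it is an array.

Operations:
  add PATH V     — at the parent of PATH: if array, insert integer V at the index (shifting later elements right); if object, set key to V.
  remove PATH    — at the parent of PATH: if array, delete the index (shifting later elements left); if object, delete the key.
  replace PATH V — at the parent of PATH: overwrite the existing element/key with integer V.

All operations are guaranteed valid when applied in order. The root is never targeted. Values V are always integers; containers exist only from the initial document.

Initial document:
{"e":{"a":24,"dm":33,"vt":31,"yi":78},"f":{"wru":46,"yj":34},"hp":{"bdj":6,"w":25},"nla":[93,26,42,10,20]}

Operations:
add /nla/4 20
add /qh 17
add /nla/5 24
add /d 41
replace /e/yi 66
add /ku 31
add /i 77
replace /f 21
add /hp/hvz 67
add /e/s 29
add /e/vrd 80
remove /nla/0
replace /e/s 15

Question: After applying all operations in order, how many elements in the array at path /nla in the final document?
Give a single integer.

After op 1 (add /nla/4 20): {"e":{"a":24,"dm":33,"vt":31,"yi":78},"f":{"wru":46,"yj":34},"hp":{"bdj":6,"w":25},"nla":[93,26,42,10,20,20]}
After op 2 (add /qh 17): {"e":{"a":24,"dm":33,"vt":31,"yi":78},"f":{"wru":46,"yj":34},"hp":{"bdj":6,"w":25},"nla":[93,26,42,10,20,20],"qh":17}
After op 3 (add /nla/5 24): {"e":{"a":24,"dm":33,"vt":31,"yi":78},"f":{"wru":46,"yj":34},"hp":{"bdj":6,"w":25},"nla":[93,26,42,10,20,24,20],"qh":17}
After op 4 (add /d 41): {"d":41,"e":{"a":24,"dm":33,"vt":31,"yi":78},"f":{"wru":46,"yj":34},"hp":{"bdj":6,"w":25},"nla":[93,26,42,10,20,24,20],"qh":17}
After op 5 (replace /e/yi 66): {"d":41,"e":{"a":24,"dm":33,"vt":31,"yi":66},"f":{"wru":46,"yj":34},"hp":{"bdj":6,"w":25},"nla":[93,26,42,10,20,24,20],"qh":17}
After op 6 (add /ku 31): {"d":41,"e":{"a":24,"dm":33,"vt":31,"yi":66},"f":{"wru":46,"yj":34},"hp":{"bdj":6,"w":25},"ku":31,"nla":[93,26,42,10,20,24,20],"qh":17}
After op 7 (add /i 77): {"d":41,"e":{"a":24,"dm":33,"vt":31,"yi":66},"f":{"wru":46,"yj":34},"hp":{"bdj":6,"w":25},"i":77,"ku":31,"nla":[93,26,42,10,20,24,20],"qh":17}
After op 8 (replace /f 21): {"d":41,"e":{"a":24,"dm":33,"vt":31,"yi":66},"f":21,"hp":{"bdj":6,"w":25},"i":77,"ku":31,"nla":[93,26,42,10,20,24,20],"qh":17}
After op 9 (add /hp/hvz 67): {"d":41,"e":{"a":24,"dm":33,"vt":31,"yi":66},"f":21,"hp":{"bdj":6,"hvz":67,"w":25},"i":77,"ku":31,"nla":[93,26,42,10,20,24,20],"qh":17}
After op 10 (add /e/s 29): {"d":41,"e":{"a":24,"dm":33,"s":29,"vt":31,"yi":66},"f":21,"hp":{"bdj":6,"hvz":67,"w":25},"i":77,"ku":31,"nla":[93,26,42,10,20,24,20],"qh":17}
After op 11 (add /e/vrd 80): {"d":41,"e":{"a":24,"dm":33,"s":29,"vrd":80,"vt":31,"yi":66},"f":21,"hp":{"bdj":6,"hvz":67,"w":25},"i":77,"ku":31,"nla":[93,26,42,10,20,24,20],"qh":17}
After op 12 (remove /nla/0): {"d":41,"e":{"a":24,"dm":33,"s":29,"vrd":80,"vt":31,"yi":66},"f":21,"hp":{"bdj":6,"hvz":67,"w":25},"i":77,"ku":31,"nla":[26,42,10,20,24,20],"qh":17}
After op 13 (replace /e/s 15): {"d":41,"e":{"a":24,"dm":33,"s":15,"vrd":80,"vt":31,"yi":66},"f":21,"hp":{"bdj":6,"hvz":67,"w":25},"i":77,"ku":31,"nla":[26,42,10,20,24,20],"qh":17}
Size at path /nla: 6

Answer: 6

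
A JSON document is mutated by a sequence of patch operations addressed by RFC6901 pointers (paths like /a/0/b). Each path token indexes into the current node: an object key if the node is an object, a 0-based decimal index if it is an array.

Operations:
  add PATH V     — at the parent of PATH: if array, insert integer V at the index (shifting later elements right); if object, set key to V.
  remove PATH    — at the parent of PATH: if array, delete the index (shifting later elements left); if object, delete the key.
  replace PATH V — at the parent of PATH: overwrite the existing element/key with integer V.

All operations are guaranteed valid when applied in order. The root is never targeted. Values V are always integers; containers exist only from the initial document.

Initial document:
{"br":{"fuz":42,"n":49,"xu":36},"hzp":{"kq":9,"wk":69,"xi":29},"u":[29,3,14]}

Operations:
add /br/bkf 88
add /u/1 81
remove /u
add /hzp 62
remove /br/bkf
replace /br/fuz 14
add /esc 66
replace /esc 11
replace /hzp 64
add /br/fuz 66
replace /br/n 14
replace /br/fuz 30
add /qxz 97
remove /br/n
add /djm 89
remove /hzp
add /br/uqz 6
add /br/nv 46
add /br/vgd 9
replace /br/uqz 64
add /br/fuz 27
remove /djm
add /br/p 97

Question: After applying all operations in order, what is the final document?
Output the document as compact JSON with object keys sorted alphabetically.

After op 1 (add /br/bkf 88): {"br":{"bkf":88,"fuz":42,"n":49,"xu":36},"hzp":{"kq":9,"wk":69,"xi":29},"u":[29,3,14]}
After op 2 (add /u/1 81): {"br":{"bkf":88,"fuz":42,"n":49,"xu":36},"hzp":{"kq":9,"wk":69,"xi":29},"u":[29,81,3,14]}
After op 3 (remove /u): {"br":{"bkf":88,"fuz":42,"n":49,"xu":36},"hzp":{"kq":9,"wk":69,"xi":29}}
After op 4 (add /hzp 62): {"br":{"bkf":88,"fuz":42,"n":49,"xu":36},"hzp":62}
After op 5 (remove /br/bkf): {"br":{"fuz":42,"n":49,"xu":36},"hzp":62}
After op 6 (replace /br/fuz 14): {"br":{"fuz":14,"n":49,"xu":36},"hzp":62}
After op 7 (add /esc 66): {"br":{"fuz":14,"n":49,"xu":36},"esc":66,"hzp":62}
After op 8 (replace /esc 11): {"br":{"fuz":14,"n":49,"xu":36},"esc":11,"hzp":62}
After op 9 (replace /hzp 64): {"br":{"fuz":14,"n":49,"xu":36},"esc":11,"hzp":64}
After op 10 (add /br/fuz 66): {"br":{"fuz":66,"n":49,"xu":36},"esc":11,"hzp":64}
After op 11 (replace /br/n 14): {"br":{"fuz":66,"n":14,"xu":36},"esc":11,"hzp":64}
After op 12 (replace /br/fuz 30): {"br":{"fuz":30,"n":14,"xu":36},"esc":11,"hzp":64}
After op 13 (add /qxz 97): {"br":{"fuz":30,"n":14,"xu":36},"esc":11,"hzp":64,"qxz":97}
After op 14 (remove /br/n): {"br":{"fuz":30,"xu":36},"esc":11,"hzp":64,"qxz":97}
After op 15 (add /djm 89): {"br":{"fuz":30,"xu":36},"djm":89,"esc":11,"hzp":64,"qxz":97}
After op 16 (remove /hzp): {"br":{"fuz":30,"xu":36},"djm":89,"esc":11,"qxz":97}
After op 17 (add /br/uqz 6): {"br":{"fuz":30,"uqz":6,"xu":36},"djm":89,"esc":11,"qxz":97}
After op 18 (add /br/nv 46): {"br":{"fuz":30,"nv":46,"uqz":6,"xu":36},"djm":89,"esc":11,"qxz":97}
After op 19 (add /br/vgd 9): {"br":{"fuz":30,"nv":46,"uqz":6,"vgd":9,"xu":36},"djm":89,"esc":11,"qxz":97}
After op 20 (replace /br/uqz 64): {"br":{"fuz":30,"nv":46,"uqz":64,"vgd":9,"xu":36},"djm":89,"esc":11,"qxz":97}
After op 21 (add /br/fuz 27): {"br":{"fuz":27,"nv":46,"uqz":64,"vgd":9,"xu":36},"djm":89,"esc":11,"qxz":97}
After op 22 (remove /djm): {"br":{"fuz":27,"nv":46,"uqz":64,"vgd":9,"xu":36},"esc":11,"qxz":97}
After op 23 (add /br/p 97): {"br":{"fuz":27,"nv":46,"p":97,"uqz":64,"vgd":9,"xu":36},"esc":11,"qxz":97}

Answer: {"br":{"fuz":27,"nv":46,"p":97,"uqz":64,"vgd":9,"xu":36},"esc":11,"qxz":97}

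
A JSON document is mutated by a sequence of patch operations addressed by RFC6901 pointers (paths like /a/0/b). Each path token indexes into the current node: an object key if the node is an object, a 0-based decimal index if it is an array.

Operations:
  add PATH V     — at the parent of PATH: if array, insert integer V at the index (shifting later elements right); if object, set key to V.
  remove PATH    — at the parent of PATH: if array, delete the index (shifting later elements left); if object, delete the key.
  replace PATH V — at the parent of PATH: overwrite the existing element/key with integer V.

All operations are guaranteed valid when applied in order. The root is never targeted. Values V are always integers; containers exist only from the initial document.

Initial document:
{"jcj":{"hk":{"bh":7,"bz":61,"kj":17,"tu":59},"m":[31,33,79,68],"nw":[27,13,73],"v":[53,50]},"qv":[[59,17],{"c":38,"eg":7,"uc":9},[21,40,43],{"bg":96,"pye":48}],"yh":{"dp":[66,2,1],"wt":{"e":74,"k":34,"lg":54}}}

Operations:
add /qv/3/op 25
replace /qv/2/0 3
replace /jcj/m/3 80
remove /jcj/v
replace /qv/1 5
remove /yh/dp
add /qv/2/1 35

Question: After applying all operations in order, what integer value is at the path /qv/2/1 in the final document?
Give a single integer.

Answer: 35

Derivation:
After op 1 (add /qv/3/op 25): {"jcj":{"hk":{"bh":7,"bz":61,"kj":17,"tu":59},"m":[31,33,79,68],"nw":[27,13,73],"v":[53,50]},"qv":[[59,17],{"c":38,"eg":7,"uc":9},[21,40,43],{"bg":96,"op":25,"pye":48}],"yh":{"dp":[66,2,1],"wt":{"e":74,"k":34,"lg":54}}}
After op 2 (replace /qv/2/0 3): {"jcj":{"hk":{"bh":7,"bz":61,"kj":17,"tu":59},"m":[31,33,79,68],"nw":[27,13,73],"v":[53,50]},"qv":[[59,17],{"c":38,"eg":7,"uc":9},[3,40,43],{"bg":96,"op":25,"pye":48}],"yh":{"dp":[66,2,1],"wt":{"e":74,"k":34,"lg":54}}}
After op 3 (replace /jcj/m/3 80): {"jcj":{"hk":{"bh":7,"bz":61,"kj":17,"tu":59},"m":[31,33,79,80],"nw":[27,13,73],"v":[53,50]},"qv":[[59,17],{"c":38,"eg":7,"uc":9},[3,40,43],{"bg":96,"op":25,"pye":48}],"yh":{"dp":[66,2,1],"wt":{"e":74,"k":34,"lg":54}}}
After op 4 (remove /jcj/v): {"jcj":{"hk":{"bh":7,"bz":61,"kj":17,"tu":59},"m":[31,33,79,80],"nw":[27,13,73]},"qv":[[59,17],{"c":38,"eg":7,"uc":9},[3,40,43],{"bg":96,"op":25,"pye":48}],"yh":{"dp":[66,2,1],"wt":{"e":74,"k":34,"lg":54}}}
After op 5 (replace /qv/1 5): {"jcj":{"hk":{"bh":7,"bz":61,"kj":17,"tu":59},"m":[31,33,79,80],"nw":[27,13,73]},"qv":[[59,17],5,[3,40,43],{"bg":96,"op":25,"pye":48}],"yh":{"dp":[66,2,1],"wt":{"e":74,"k":34,"lg":54}}}
After op 6 (remove /yh/dp): {"jcj":{"hk":{"bh":7,"bz":61,"kj":17,"tu":59},"m":[31,33,79,80],"nw":[27,13,73]},"qv":[[59,17],5,[3,40,43],{"bg":96,"op":25,"pye":48}],"yh":{"wt":{"e":74,"k":34,"lg":54}}}
After op 7 (add /qv/2/1 35): {"jcj":{"hk":{"bh":7,"bz":61,"kj":17,"tu":59},"m":[31,33,79,80],"nw":[27,13,73]},"qv":[[59,17],5,[3,35,40,43],{"bg":96,"op":25,"pye":48}],"yh":{"wt":{"e":74,"k":34,"lg":54}}}
Value at /qv/2/1: 35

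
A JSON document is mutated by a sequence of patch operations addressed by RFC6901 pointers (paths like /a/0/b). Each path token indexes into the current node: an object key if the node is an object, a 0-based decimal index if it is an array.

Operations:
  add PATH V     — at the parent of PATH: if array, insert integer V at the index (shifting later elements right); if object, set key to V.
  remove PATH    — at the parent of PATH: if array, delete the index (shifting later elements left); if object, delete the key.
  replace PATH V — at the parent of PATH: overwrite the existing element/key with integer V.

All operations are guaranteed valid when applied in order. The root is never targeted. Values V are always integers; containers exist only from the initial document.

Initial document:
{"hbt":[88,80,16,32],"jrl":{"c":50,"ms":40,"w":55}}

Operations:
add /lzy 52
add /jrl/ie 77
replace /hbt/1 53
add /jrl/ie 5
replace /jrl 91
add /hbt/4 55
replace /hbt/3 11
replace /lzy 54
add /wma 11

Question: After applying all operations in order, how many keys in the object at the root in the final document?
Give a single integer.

After op 1 (add /lzy 52): {"hbt":[88,80,16,32],"jrl":{"c":50,"ms":40,"w":55},"lzy":52}
After op 2 (add /jrl/ie 77): {"hbt":[88,80,16,32],"jrl":{"c":50,"ie":77,"ms":40,"w":55},"lzy":52}
After op 3 (replace /hbt/1 53): {"hbt":[88,53,16,32],"jrl":{"c":50,"ie":77,"ms":40,"w":55},"lzy":52}
After op 4 (add /jrl/ie 5): {"hbt":[88,53,16,32],"jrl":{"c":50,"ie":5,"ms":40,"w":55},"lzy":52}
After op 5 (replace /jrl 91): {"hbt":[88,53,16,32],"jrl":91,"lzy":52}
After op 6 (add /hbt/4 55): {"hbt":[88,53,16,32,55],"jrl":91,"lzy":52}
After op 7 (replace /hbt/3 11): {"hbt":[88,53,16,11,55],"jrl":91,"lzy":52}
After op 8 (replace /lzy 54): {"hbt":[88,53,16,11,55],"jrl":91,"lzy":54}
After op 9 (add /wma 11): {"hbt":[88,53,16,11,55],"jrl":91,"lzy":54,"wma":11}
Size at the root: 4

Answer: 4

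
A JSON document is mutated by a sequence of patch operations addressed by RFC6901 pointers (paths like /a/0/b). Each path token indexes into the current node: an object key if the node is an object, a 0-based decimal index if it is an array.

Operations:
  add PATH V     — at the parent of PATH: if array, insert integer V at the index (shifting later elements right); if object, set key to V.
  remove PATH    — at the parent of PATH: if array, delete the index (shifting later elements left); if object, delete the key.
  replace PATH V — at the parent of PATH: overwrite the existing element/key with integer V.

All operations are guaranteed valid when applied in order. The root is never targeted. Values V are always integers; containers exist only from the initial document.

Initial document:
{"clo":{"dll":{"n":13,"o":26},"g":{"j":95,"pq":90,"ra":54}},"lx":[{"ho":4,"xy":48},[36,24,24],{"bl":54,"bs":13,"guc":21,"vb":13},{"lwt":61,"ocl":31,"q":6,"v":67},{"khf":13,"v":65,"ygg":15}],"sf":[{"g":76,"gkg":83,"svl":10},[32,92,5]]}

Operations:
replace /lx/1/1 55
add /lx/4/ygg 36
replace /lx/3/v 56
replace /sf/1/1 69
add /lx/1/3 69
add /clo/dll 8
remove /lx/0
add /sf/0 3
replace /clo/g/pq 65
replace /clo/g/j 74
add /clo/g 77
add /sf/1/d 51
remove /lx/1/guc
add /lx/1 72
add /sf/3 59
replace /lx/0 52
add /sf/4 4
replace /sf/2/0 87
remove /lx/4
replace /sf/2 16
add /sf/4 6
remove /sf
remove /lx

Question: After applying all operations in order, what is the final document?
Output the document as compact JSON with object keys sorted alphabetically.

Answer: {"clo":{"dll":8,"g":77}}

Derivation:
After op 1 (replace /lx/1/1 55): {"clo":{"dll":{"n":13,"o":26},"g":{"j":95,"pq":90,"ra":54}},"lx":[{"ho":4,"xy":48},[36,55,24],{"bl":54,"bs":13,"guc":21,"vb":13},{"lwt":61,"ocl":31,"q":6,"v":67},{"khf":13,"v":65,"ygg":15}],"sf":[{"g":76,"gkg":83,"svl":10},[32,92,5]]}
After op 2 (add /lx/4/ygg 36): {"clo":{"dll":{"n":13,"o":26},"g":{"j":95,"pq":90,"ra":54}},"lx":[{"ho":4,"xy":48},[36,55,24],{"bl":54,"bs":13,"guc":21,"vb":13},{"lwt":61,"ocl":31,"q":6,"v":67},{"khf":13,"v":65,"ygg":36}],"sf":[{"g":76,"gkg":83,"svl":10},[32,92,5]]}
After op 3 (replace /lx/3/v 56): {"clo":{"dll":{"n":13,"o":26},"g":{"j":95,"pq":90,"ra":54}},"lx":[{"ho":4,"xy":48},[36,55,24],{"bl":54,"bs":13,"guc":21,"vb":13},{"lwt":61,"ocl":31,"q":6,"v":56},{"khf":13,"v":65,"ygg":36}],"sf":[{"g":76,"gkg":83,"svl":10},[32,92,5]]}
After op 4 (replace /sf/1/1 69): {"clo":{"dll":{"n":13,"o":26},"g":{"j":95,"pq":90,"ra":54}},"lx":[{"ho":4,"xy":48},[36,55,24],{"bl":54,"bs":13,"guc":21,"vb":13},{"lwt":61,"ocl":31,"q":6,"v":56},{"khf":13,"v":65,"ygg":36}],"sf":[{"g":76,"gkg":83,"svl":10},[32,69,5]]}
After op 5 (add /lx/1/3 69): {"clo":{"dll":{"n":13,"o":26},"g":{"j":95,"pq":90,"ra":54}},"lx":[{"ho":4,"xy":48},[36,55,24,69],{"bl":54,"bs":13,"guc":21,"vb":13},{"lwt":61,"ocl":31,"q":6,"v":56},{"khf":13,"v":65,"ygg":36}],"sf":[{"g":76,"gkg":83,"svl":10},[32,69,5]]}
After op 6 (add /clo/dll 8): {"clo":{"dll":8,"g":{"j":95,"pq":90,"ra":54}},"lx":[{"ho":4,"xy":48},[36,55,24,69],{"bl":54,"bs":13,"guc":21,"vb":13},{"lwt":61,"ocl":31,"q":6,"v":56},{"khf":13,"v":65,"ygg":36}],"sf":[{"g":76,"gkg":83,"svl":10},[32,69,5]]}
After op 7 (remove /lx/0): {"clo":{"dll":8,"g":{"j":95,"pq":90,"ra":54}},"lx":[[36,55,24,69],{"bl":54,"bs":13,"guc":21,"vb":13},{"lwt":61,"ocl":31,"q":6,"v":56},{"khf":13,"v":65,"ygg":36}],"sf":[{"g":76,"gkg":83,"svl":10},[32,69,5]]}
After op 8 (add /sf/0 3): {"clo":{"dll":8,"g":{"j":95,"pq":90,"ra":54}},"lx":[[36,55,24,69],{"bl":54,"bs":13,"guc":21,"vb":13},{"lwt":61,"ocl":31,"q":6,"v":56},{"khf":13,"v":65,"ygg":36}],"sf":[3,{"g":76,"gkg":83,"svl":10},[32,69,5]]}
After op 9 (replace /clo/g/pq 65): {"clo":{"dll":8,"g":{"j":95,"pq":65,"ra":54}},"lx":[[36,55,24,69],{"bl":54,"bs":13,"guc":21,"vb":13},{"lwt":61,"ocl":31,"q":6,"v":56},{"khf":13,"v":65,"ygg":36}],"sf":[3,{"g":76,"gkg":83,"svl":10},[32,69,5]]}
After op 10 (replace /clo/g/j 74): {"clo":{"dll":8,"g":{"j":74,"pq":65,"ra":54}},"lx":[[36,55,24,69],{"bl":54,"bs":13,"guc":21,"vb":13},{"lwt":61,"ocl":31,"q":6,"v":56},{"khf":13,"v":65,"ygg":36}],"sf":[3,{"g":76,"gkg":83,"svl":10},[32,69,5]]}
After op 11 (add /clo/g 77): {"clo":{"dll":8,"g":77},"lx":[[36,55,24,69],{"bl":54,"bs":13,"guc":21,"vb":13},{"lwt":61,"ocl":31,"q":6,"v":56},{"khf":13,"v":65,"ygg":36}],"sf":[3,{"g":76,"gkg":83,"svl":10},[32,69,5]]}
After op 12 (add /sf/1/d 51): {"clo":{"dll":8,"g":77},"lx":[[36,55,24,69],{"bl":54,"bs":13,"guc":21,"vb":13},{"lwt":61,"ocl":31,"q":6,"v":56},{"khf":13,"v":65,"ygg":36}],"sf":[3,{"d":51,"g":76,"gkg":83,"svl":10},[32,69,5]]}
After op 13 (remove /lx/1/guc): {"clo":{"dll":8,"g":77},"lx":[[36,55,24,69],{"bl":54,"bs":13,"vb":13},{"lwt":61,"ocl":31,"q":6,"v":56},{"khf":13,"v":65,"ygg":36}],"sf":[3,{"d":51,"g":76,"gkg":83,"svl":10},[32,69,5]]}
After op 14 (add /lx/1 72): {"clo":{"dll":8,"g":77},"lx":[[36,55,24,69],72,{"bl":54,"bs":13,"vb":13},{"lwt":61,"ocl":31,"q":6,"v":56},{"khf":13,"v":65,"ygg":36}],"sf":[3,{"d":51,"g":76,"gkg":83,"svl":10},[32,69,5]]}
After op 15 (add /sf/3 59): {"clo":{"dll":8,"g":77},"lx":[[36,55,24,69],72,{"bl":54,"bs":13,"vb":13},{"lwt":61,"ocl":31,"q":6,"v":56},{"khf":13,"v":65,"ygg":36}],"sf":[3,{"d":51,"g":76,"gkg":83,"svl":10},[32,69,5],59]}
After op 16 (replace /lx/0 52): {"clo":{"dll":8,"g":77},"lx":[52,72,{"bl":54,"bs":13,"vb":13},{"lwt":61,"ocl":31,"q":6,"v":56},{"khf":13,"v":65,"ygg":36}],"sf":[3,{"d":51,"g":76,"gkg":83,"svl":10},[32,69,5],59]}
After op 17 (add /sf/4 4): {"clo":{"dll":8,"g":77},"lx":[52,72,{"bl":54,"bs":13,"vb":13},{"lwt":61,"ocl":31,"q":6,"v":56},{"khf":13,"v":65,"ygg":36}],"sf":[3,{"d":51,"g":76,"gkg":83,"svl":10},[32,69,5],59,4]}
After op 18 (replace /sf/2/0 87): {"clo":{"dll":8,"g":77},"lx":[52,72,{"bl":54,"bs":13,"vb":13},{"lwt":61,"ocl":31,"q":6,"v":56},{"khf":13,"v":65,"ygg":36}],"sf":[3,{"d":51,"g":76,"gkg":83,"svl":10},[87,69,5],59,4]}
After op 19 (remove /lx/4): {"clo":{"dll":8,"g":77},"lx":[52,72,{"bl":54,"bs":13,"vb":13},{"lwt":61,"ocl":31,"q":6,"v":56}],"sf":[3,{"d":51,"g":76,"gkg":83,"svl":10},[87,69,5],59,4]}
After op 20 (replace /sf/2 16): {"clo":{"dll":8,"g":77},"lx":[52,72,{"bl":54,"bs":13,"vb":13},{"lwt":61,"ocl":31,"q":6,"v":56}],"sf":[3,{"d":51,"g":76,"gkg":83,"svl":10},16,59,4]}
After op 21 (add /sf/4 6): {"clo":{"dll":8,"g":77},"lx":[52,72,{"bl":54,"bs":13,"vb":13},{"lwt":61,"ocl":31,"q":6,"v":56}],"sf":[3,{"d":51,"g":76,"gkg":83,"svl":10},16,59,6,4]}
After op 22 (remove /sf): {"clo":{"dll":8,"g":77},"lx":[52,72,{"bl":54,"bs":13,"vb":13},{"lwt":61,"ocl":31,"q":6,"v":56}]}
After op 23 (remove /lx): {"clo":{"dll":8,"g":77}}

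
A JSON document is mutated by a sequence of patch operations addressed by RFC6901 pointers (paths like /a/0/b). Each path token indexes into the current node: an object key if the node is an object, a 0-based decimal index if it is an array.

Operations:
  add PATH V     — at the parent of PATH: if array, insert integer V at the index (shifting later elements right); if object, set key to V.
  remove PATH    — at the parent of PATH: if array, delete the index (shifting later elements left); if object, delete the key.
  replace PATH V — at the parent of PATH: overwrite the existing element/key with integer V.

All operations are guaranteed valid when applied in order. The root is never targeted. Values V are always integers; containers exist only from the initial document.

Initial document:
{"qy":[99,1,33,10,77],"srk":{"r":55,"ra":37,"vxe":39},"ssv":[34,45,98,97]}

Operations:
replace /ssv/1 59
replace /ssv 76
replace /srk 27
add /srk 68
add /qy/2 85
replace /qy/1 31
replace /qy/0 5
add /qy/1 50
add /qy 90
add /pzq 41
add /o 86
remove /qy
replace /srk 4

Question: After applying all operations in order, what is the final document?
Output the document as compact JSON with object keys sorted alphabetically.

After op 1 (replace /ssv/1 59): {"qy":[99,1,33,10,77],"srk":{"r":55,"ra":37,"vxe":39},"ssv":[34,59,98,97]}
After op 2 (replace /ssv 76): {"qy":[99,1,33,10,77],"srk":{"r":55,"ra":37,"vxe":39},"ssv":76}
After op 3 (replace /srk 27): {"qy":[99,1,33,10,77],"srk":27,"ssv":76}
After op 4 (add /srk 68): {"qy":[99,1,33,10,77],"srk":68,"ssv":76}
After op 5 (add /qy/2 85): {"qy":[99,1,85,33,10,77],"srk":68,"ssv":76}
After op 6 (replace /qy/1 31): {"qy":[99,31,85,33,10,77],"srk":68,"ssv":76}
After op 7 (replace /qy/0 5): {"qy":[5,31,85,33,10,77],"srk":68,"ssv":76}
After op 8 (add /qy/1 50): {"qy":[5,50,31,85,33,10,77],"srk":68,"ssv":76}
After op 9 (add /qy 90): {"qy":90,"srk":68,"ssv":76}
After op 10 (add /pzq 41): {"pzq":41,"qy":90,"srk":68,"ssv":76}
After op 11 (add /o 86): {"o":86,"pzq":41,"qy":90,"srk":68,"ssv":76}
After op 12 (remove /qy): {"o":86,"pzq":41,"srk":68,"ssv":76}
After op 13 (replace /srk 4): {"o":86,"pzq":41,"srk":4,"ssv":76}

Answer: {"o":86,"pzq":41,"srk":4,"ssv":76}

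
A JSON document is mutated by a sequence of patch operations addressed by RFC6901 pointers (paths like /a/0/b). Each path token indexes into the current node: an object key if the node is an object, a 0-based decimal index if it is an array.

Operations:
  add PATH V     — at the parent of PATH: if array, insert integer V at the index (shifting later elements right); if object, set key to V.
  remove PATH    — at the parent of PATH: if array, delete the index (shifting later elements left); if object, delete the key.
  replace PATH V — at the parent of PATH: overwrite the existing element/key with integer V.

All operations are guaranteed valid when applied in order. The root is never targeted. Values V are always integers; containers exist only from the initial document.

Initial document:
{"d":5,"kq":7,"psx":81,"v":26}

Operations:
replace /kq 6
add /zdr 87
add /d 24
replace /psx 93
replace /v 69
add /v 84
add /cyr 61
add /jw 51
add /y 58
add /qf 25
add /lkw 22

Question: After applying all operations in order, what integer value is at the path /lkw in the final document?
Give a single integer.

Answer: 22

Derivation:
After op 1 (replace /kq 6): {"d":5,"kq":6,"psx":81,"v":26}
After op 2 (add /zdr 87): {"d":5,"kq":6,"psx":81,"v":26,"zdr":87}
After op 3 (add /d 24): {"d":24,"kq":6,"psx":81,"v":26,"zdr":87}
After op 4 (replace /psx 93): {"d":24,"kq":6,"psx":93,"v":26,"zdr":87}
After op 5 (replace /v 69): {"d":24,"kq":6,"psx":93,"v":69,"zdr":87}
After op 6 (add /v 84): {"d":24,"kq":6,"psx":93,"v":84,"zdr":87}
After op 7 (add /cyr 61): {"cyr":61,"d":24,"kq":6,"psx":93,"v":84,"zdr":87}
After op 8 (add /jw 51): {"cyr":61,"d":24,"jw":51,"kq":6,"psx":93,"v":84,"zdr":87}
After op 9 (add /y 58): {"cyr":61,"d":24,"jw":51,"kq":6,"psx":93,"v":84,"y":58,"zdr":87}
After op 10 (add /qf 25): {"cyr":61,"d":24,"jw":51,"kq":6,"psx":93,"qf":25,"v":84,"y":58,"zdr":87}
After op 11 (add /lkw 22): {"cyr":61,"d":24,"jw":51,"kq":6,"lkw":22,"psx":93,"qf":25,"v":84,"y":58,"zdr":87}
Value at /lkw: 22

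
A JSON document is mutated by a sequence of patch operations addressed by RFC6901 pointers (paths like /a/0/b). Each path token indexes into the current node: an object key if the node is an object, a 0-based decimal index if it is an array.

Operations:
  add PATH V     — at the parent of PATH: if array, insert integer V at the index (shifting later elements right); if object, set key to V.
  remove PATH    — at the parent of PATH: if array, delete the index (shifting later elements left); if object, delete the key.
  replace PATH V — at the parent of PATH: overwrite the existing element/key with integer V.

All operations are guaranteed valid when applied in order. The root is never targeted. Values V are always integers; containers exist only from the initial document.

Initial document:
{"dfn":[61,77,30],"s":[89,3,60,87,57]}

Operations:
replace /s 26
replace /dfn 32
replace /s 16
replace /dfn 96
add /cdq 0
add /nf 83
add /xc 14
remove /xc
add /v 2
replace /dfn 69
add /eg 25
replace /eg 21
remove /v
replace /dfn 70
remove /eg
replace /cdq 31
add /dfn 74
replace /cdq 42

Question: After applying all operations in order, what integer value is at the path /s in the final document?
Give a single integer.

After op 1 (replace /s 26): {"dfn":[61,77,30],"s":26}
After op 2 (replace /dfn 32): {"dfn":32,"s":26}
After op 3 (replace /s 16): {"dfn":32,"s":16}
After op 4 (replace /dfn 96): {"dfn":96,"s":16}
After op 5 (add /cdq 0): {"cdq":0,"dfn":96,"s":16}
After op 6 (add /nf 83): {"cdq":0,"dfn":96,"nf":83,"s":16}
After op 7 (add /xc 14): {"cdq":0,"dfn":96,"nf":83,"s":16,"xc":14}
After op 8 (remove /xc): {"cdq":0,"dfn":96,"nf":83,"s":16}
After op 9 (add /v 2): {"cdq":0,"dfn":96,"nf":83,"s":16,"v":2}
After op 10 (replace /dfn 69): {"cdq":0,"dfn":69,"nf":83,"s":16,"v":2}
After op 11 (add /eg 25): {"cdq":0,"dfn":69,"eg":25,"nf":83,"s":16,"v":2}
After op 12 (replace /eg 21): {"cdq":0,"dfn":69,"eg":21,"nf":83,"s":16,"v":2}
After op 13 (remove /v): {"cdq":0,"dfn":69,"eg":21,"nf":83,"s":16}
After op 14 (replace /dfn 70): {"cdq":0,"dfn":70,"eg":21,"nf":83,"s":16}
After op 15 (remove /eg): {"cdq":0,"dfn":70,"nf":83,"s":16}
After op 16 (replace /cdq 31): {"cdq":31,"dfn":70,"nf":83,"s":16}
After op 17 (add /dfn 74): {"cdq":31,"dfn":74,"nf":83,"s":16}
After op 18 (replace /cdq 42): {"cdq":42,"dfn":74,"nf":83,"s":16}
Value at /s: 16

Answer: 16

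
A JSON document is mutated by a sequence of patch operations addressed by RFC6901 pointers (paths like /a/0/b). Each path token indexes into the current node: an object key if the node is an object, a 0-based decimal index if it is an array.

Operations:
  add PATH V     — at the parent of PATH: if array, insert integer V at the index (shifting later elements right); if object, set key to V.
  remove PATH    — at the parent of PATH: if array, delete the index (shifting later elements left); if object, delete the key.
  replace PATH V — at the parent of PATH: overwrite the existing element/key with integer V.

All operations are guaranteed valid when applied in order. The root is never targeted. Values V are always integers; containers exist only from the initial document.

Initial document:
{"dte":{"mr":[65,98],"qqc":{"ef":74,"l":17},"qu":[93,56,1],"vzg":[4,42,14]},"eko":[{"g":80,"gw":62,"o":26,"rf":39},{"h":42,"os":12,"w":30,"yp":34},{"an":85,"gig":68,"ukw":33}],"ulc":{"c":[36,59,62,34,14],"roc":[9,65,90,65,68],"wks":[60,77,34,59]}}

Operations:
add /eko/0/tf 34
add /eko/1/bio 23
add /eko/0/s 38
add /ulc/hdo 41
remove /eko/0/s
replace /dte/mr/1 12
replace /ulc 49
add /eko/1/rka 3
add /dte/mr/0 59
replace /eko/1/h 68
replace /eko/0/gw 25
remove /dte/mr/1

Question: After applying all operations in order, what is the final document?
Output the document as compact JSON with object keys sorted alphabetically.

Answer: {"dte":{"mr":[59,12],"qqc":{"ef":74,"l":17},"qu":[93,56,1],"vzg":[4,42,14]},"eko":[{"g":80,"gw":25,"o":26,"rf":39,"tf":34},{"bio":23,"h":68,"os":12,"rka":3,"w":30,"yp":34},{"an":85,"gig":68,"ukw":33}],"ulc":49}

Derivation:
After op 1 (add /eko/0/tf 34): {"dte":{"mr":[65,98],"qqc":{"ef":74,"l":17},"qu":[93,56,1],"vzg":[4,42,14]},"eko":[{"g":80,"gw":62,"o":26,"rf":39,"tf":34},{"h":42,"os":12,"w":30,"yp":34},{"an":85,"gig":68,"ukw":33}],"ulc":{"c":[36,59,62,34,14],"roc":[9,65,90,65,68],"wks":[60,77,34,59]}}
After op 2 (add /eko/1/bio 23): {"dte":{"mr":[65,98],"qqc":{"ef":74,"l":17},"qu":[93,56,1],"vzg":[4,42,14]},"eko":[{"g":80,"gw":62,"o":26,"rf":39,"tf":34},{"bio":23,"h":42,"os":12,"w":30,"yp":34},{"an":85,"gig":68,"ukw":33}],"ulc":{"c":[36,59,62,34,14],"roc":[9,65,90,65,68],"wks":[60,77,34,59]}}
After op 3 (add /eko/0/s 38): {"dte":{"mr":[65,98],"qqc":{"ef":74,"l":17},"qu":[93,56,1],"vzg":[4,42,14]},"eko":[{"g":80,"gw":62,"o":26,"rf":39,"s":38,"tf":34},{"bio":23,"h":42,"os":12,"w":30,"yp":34},{"an":85,"gig":68,"ukw":33}],"ulc":{"c":[36,59,62,34,14],"roc":[9,65,90,65,68],"wks":[60,77,34,59]}}
After op 4 (add /ulc/hdo 41): {"dte":{"mr":[65,98],"qqc":{"ef":74,"l":17},"qu":[93,56,1],"vzg":[4,42,14]},"eko":[{"g":80,"gw":62,"o":26,"rf":39,"s":38,"tf":34},{"bio":23,"h":42,"os":12,"w":30,"yp":34},{"an":85,"gig":68,"ukw":33}],"ulc":{"c":[36,59,62,34,14],"hdo":41,"roc":[9,65,90,65,68],"wks":[60,77,34,59]}}
After op 5 (remove /eko/0/s): {"dte":{"mr":[65,98],"qqc":{"ef":74,"l":17},"qu":[93,56,1],"vzg":[4,42,14]},"eko":[{"g":80,"gw":62,"o":26,"rf":39,"tf":34},{"bio":23,"h":42,"os":12,"w":30,"yp":34},{"an":85,"gig":68,"ukw":33}],"ulc":{"c":[36,59,62,34,14],"hdo":41,"roc":[9,65,90,65,68],"wks":[60,77,34,59]}}
After op 6 (replace /dte/mr/1 12): {"dte":{"mr":[65,12],"qqc":{"ef":74,"l":17},"qu":[93,56,1],"vzg":[4,42,14]},"eko":[{"g":80,"gw":62,"o":26,"rf":39,"tf":34},{"bio":23,"h":42,"os":12,"w":30,"yp":34},{"an":85,"gig":68,"ukw":33}],"ulc":{"c":[36,59,62,34,14],"hdo":41,"roc":[9,65,90,65,68],"wks":[60,77,34,59]}}
After op 7 (replace /ulc 49): {"dte":{"mr":[65,12],"qqc":{"ef":74,"l":17},"qu":[93,56,1],"vzg":[4,42,14]},"eko":[{"g":80,"gw":62,"o":26,"rf":39,"tf":34},{"bio":23,"h":42,"os":12,"w":30,"yp":34},{"an":85,"gig":68,"ukw":33}],"ulc":49}
After op 8 (add /eko/1/rka 3): {"dte":{"mr":[65,12],"qqc":{"ef":74,"l":17},"qu":[93,56,1],"vzg":[4,42,14]},"eko":[{"g":80,"gw":62,"o":26,"rf":39,"tf":34},{"bio":23,"h":42,"os":12,"rka":3,"w":30,"yp":34},{"an":85,"gig":68,"ukw":33}],"ulc":49}
After op 9 (add /dte/mr/0 59): {"dte":{"mr":[59,65,12],"qqc":{"ef":74,"l":17},"qu":[93,56,1],"vzg":[4,42,14]},"eko":[{"g":80,"gw":62,"o":26,"rf":39,"tf":34},{"bio":23,"h":42,"os":12,"rka":3,"w":30,"yp":34},{"an":85,"gig":68,"ukw":33}],"ulc":49}
After op 10 (replace /eko/1/h 68): {"dte":{"mr":[59,65,12],"qqc":{"ef":74,"l":17},"qu":[93,56,1],"vzg":[4,42,14]},"eko":[{"g":80,"gw":62,"o":26,"rf":39,"tf":34},{"bio":23,"h":68,"os":12,"rka":3,"w":30,"yp":34},{"an":85,"gig":68,"ukw":33}],"ulc":49}
After op 11 (replace /eko/0/gw 25): {"dte":{"mr":[59,65,12],"qqc":{"ef":74,"l":17},"qu":[93,56,1],"vzg":[4,42,14]},"eko":[{"g":80,"gw":25,"o":26,"rf":39,"tf":34},{"bio":23,"h":68,"os":12,"rka":3,"w":30,"yp":34},{"an":85,"gig":68,"ukw":33}],"ulc":49}
After op 12 (remove /dte/mr/1): {"dte":{"mr":[59,12],"qqc":{"ef":74,"l":17},"qu":[93,56,1],"vzg":[4,42,14]},"eko":[{"g":80,"gw":25,"o":26,"rf":39,"tf":34},{"bio":23,"h":68,"os":12,"rka":3,"w":30,"yp":34},{"an":85,"gig":68,"ukw":33}],"ulc":49}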